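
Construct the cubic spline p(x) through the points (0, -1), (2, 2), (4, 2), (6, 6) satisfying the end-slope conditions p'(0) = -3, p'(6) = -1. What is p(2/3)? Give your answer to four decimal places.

Write M_i for p''(x_i). With h_i = 2, 2, 2 and divided differences Δ_i = 3/2, 0, 2, the continuity of p' gives the tridiagonal system
  2·M_0 + 8·M_1 + 2·M_2 = 6(Δ_1 - Δ_0) = -9
  2·M_1 + 8·M_2 + 2·M_3 = 6(Δ_2 - Δ_1) = 12
Clamped end conditions give two more equations: 2h_0·M_0 + h_0·M_1 = 6(Δ_0 - p'(0)) = 27 and h_2·M_2 + 2h_2·M_3 = 6(p'(6) - Δ_2) = -18.
Hence M_0 = 269/30, M_1 = -133/30, M_2 = 64/15, M_3 = -199/30.
On [0, 2], p(x) = -1 - 3·x + 269/60·x² - 67/60·x³.
With x = 2/3: p(2/3) = -542/405.

-1.3383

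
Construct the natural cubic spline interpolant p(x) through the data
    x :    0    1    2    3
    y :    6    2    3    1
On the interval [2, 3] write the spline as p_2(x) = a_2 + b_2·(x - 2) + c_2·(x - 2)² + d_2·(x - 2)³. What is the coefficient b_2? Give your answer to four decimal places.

0.2667

With M_i denoting the second derivative at x_i, h_i = 1, 1, 1, and Δ_i = (y_(i+1) − y_i)/h_i = -4, 1, -2:
  1·M_0 + 4·M_1 + 1·M_2 = 6(Δ_1 - Δ_0) = 30
  1·M_1 + 4·M_2 + 1·M_3 = 6(Δ_2 - Δ_1) = -18
Natural end conditions: M_0 = M_3 = 0.
Hence M_0 = 0, M_1 = 46/5, M_2 = -34/5, M_3 = 0.
On [2, 3], with p_2(x) = a_2 + b_2·(x - 2) + c_2·(x - 2)² + d_2·(x - 2)³: c_2 = M_2/2 = -17/5, d_2 = (M_3 - M_2)/(6h_2) = 17/15, b_2 = Δ_2 - h_2(2M_2 + M_3)/6 = 4/15.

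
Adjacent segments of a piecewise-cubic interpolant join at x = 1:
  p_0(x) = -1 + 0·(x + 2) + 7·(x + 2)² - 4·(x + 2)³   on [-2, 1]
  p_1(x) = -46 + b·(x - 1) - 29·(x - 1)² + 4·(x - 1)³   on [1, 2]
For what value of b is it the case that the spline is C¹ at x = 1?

-66

p_0'(x) = 0 + 14·(x + 2) - 12·(x + 2)², so p_0'(1) = -66. On the right, p_1'(1) = b, so b = -66.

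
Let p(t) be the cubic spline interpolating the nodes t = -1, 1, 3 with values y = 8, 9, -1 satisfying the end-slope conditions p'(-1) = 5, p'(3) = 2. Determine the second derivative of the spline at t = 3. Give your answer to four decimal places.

13.8750

Write M_i for p''(x_i). With h_i = 2, 2 and divided differences Δ_i = 1/2, -5, the continuity of p' gives the tridiagonal system
  2·M_0 + 8·M_1 + 2·M_2 = 6(Δ_1 - Δ_0) = -33
Clamped end conditions give two more equations: 2h_0·M_0 + h_0·M_1 = 6(Δ_0 - p'(-1)) = -27 and h_1·M_1 + 2h_1·M_2 = 6(p'(3) - Δ_1) = 42.
Hence M_0 = -27/8, M_1 = -27/4, M_2 = 111/8.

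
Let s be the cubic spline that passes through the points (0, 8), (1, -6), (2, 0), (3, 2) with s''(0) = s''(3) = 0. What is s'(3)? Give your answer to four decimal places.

-0.4000

Let σ_i = s''(x_i). Step sizes h_i = 1, 1, 1; slopes of the chords Δ_i = (y_(i+1) - y_i)/h_i = -14, 6, 2.
  1·σ_0 + 4·σ_1 + 1·σ_2 = 6(Δ_1 - Δ_0) = 120
  1·σ_1 + 4·σ_2 + 1·σ_3 = 6(Δ_2 - Δ_1) = -24
Natural end conditions: σ_0 = σ_3 = 0.
Forward elimination and back-substitution give σ_0 = 0, σ_1 = 168/5, σ_2 = -72/5, σ_3 = 0.
On [2, 3], s'(x) = b_2 + 2c_2·(x - 2) + 3d_2·(x - 2)² with b_2 = Δ_2 - h_2(2σ_2 + σ_3)/6 = 34/5, c_2 = σ_2/2 = -36/5, d_2 = (σ_3 - σ_2)/(6h_2) = 12/5. So s'(3) = -2/5.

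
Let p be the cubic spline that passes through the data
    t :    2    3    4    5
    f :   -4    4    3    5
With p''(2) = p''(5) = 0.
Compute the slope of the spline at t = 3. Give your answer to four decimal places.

Put M_i = p'' at the i-th knot. Here h = (1, 1, 1) and Δ = (8, -1, 2), so the interior equations h_(i-1)·M_(i-1) + 2(h_(i-1)+h_i)·M_i + h_i·M_(i+1) = 6(Δ_i − Δ_(i-1)) read
  1·M_0 + 4·M_1 + 1·M_2 = 6(Δ_1 - Δ_0) = -54
  1·M_1 + 4·M_2 + 1·M_3 = 6(Δ_2 - Δ_1) = 18
Natural end conditions: M_0 = M_3 = 0.
Solving: M_0 = 0, M_1 = -78/5, M_2 = 42/5, M_3 = 0.
On [3, 4], p'(t) = b_1 + 2c_1·(t - 3) + 3d_1·(t - 3)² with b_1 = Δ_1 - h_1(2M_1 + M_2)/6 = 14/5, c_1 = M_1/2 = -39/5, d_1 = (M_2 - M_1)/(6h_1) = 4. So p'(3) = 14/5.

2.8000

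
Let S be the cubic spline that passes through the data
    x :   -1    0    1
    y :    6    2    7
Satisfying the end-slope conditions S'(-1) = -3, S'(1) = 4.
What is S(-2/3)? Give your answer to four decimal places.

With M_i denoting the second derivative at x_i, h_i = 1, 1, and Δ_i = (y_(i+1) − y_i)/h_i = -4, 5:
  1·M_0 + 4·M_1 + 1·M_2 = 6(Δ_1 - Δ_0) = 54
Clamped end conditions give two more equations: 2h_0·M_0 + h_0·M_1 = 6(Δ_0 - S'(-1)) = -6 and h_1·M_1 + 2h_1·M_2 = 6(S'(1) - Δ_1) = -6.
Hence M_0 = -13, M_1 = 20, M_2 = -13.
On [-1, 0], S(x) = 6 - 3·(x + 1) - 13/2·(x + 1)² + 11/2·(x + 1)³.
With (x + 1) = 1/3: S(-2/3) = 121/27.

4.4815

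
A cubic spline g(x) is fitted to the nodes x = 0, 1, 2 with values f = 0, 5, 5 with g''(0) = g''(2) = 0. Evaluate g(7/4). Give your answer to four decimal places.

5.2930

Write M_i for g''(x_i). With h_i = 1, 1 and divided differences Δ_i = 5, 0, the continuity of g' gives the tridiagonal system
  1·M_0 + 4·M_1 + 1·M_2 = 6(Δ_1 - Δ_0) = -30
Natural end conditions: M_0 = M_2 = 0.
Forward elimination and back-substitution give M_0 = 0, M_1 = -15/2, M_2 = 0.
On [1, 2], g(x) = 5 + 5/2·(x - 1) - 15/4·(x - 1)² + 5/4·(x - 1)³.
With (x - 1) = 3/4: g(7/4) = 1355/256.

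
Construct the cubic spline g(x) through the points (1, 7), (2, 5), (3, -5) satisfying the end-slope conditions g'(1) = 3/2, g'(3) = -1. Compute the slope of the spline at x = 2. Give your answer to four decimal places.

Let M_i = g''(x_i). Step sizes h_i = 1, 1; slopes of the chords Δ_i = (y_(i+1) - y_i)/h_i = -2, -10.
  1·M_0 + 4·M_1 + 1·M_2 = 6(Δ_1 - Δ_0) = -48
Clamped end conditions give two more equations: 2h_0·M_0 + h_0·M_1 = 6(Δ_0 - g'(1)) = -21 and h_1·M_1 + 2h_1·M_2 = 6(g'(3) - Δ_1) = 54.
Solving: M_0 = 1/4, M_1 = -43/2, M_2 = 151/4.
On [2, 3], g'(x) = b_1 + 2c_1·(x - 2) + 3d_1·(x - 2)² with b_1 = Δ_1 - h_1(2M_1 + M_2)/6 = -73/8, c_1 = M_1/2 = -43/4, d_1 = (M_2 - M_1)/(6h_1) = 79/8. So g'(2) = -73/8.

-9.1250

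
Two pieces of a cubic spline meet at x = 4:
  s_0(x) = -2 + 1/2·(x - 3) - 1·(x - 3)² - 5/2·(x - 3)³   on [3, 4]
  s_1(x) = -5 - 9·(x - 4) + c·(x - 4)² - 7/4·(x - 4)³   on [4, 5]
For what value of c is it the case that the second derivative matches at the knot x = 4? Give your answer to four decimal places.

-8.5000

s_0''(x) = -2 - 15·(x - 3), so s_0''(4) = -17. On the right, s_1''(4) = 2c, so c = -17/2.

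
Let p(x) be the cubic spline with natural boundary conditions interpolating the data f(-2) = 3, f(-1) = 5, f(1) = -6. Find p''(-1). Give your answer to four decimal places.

-7.5000

Let m_i = p''(x_i). Step sizes h_i = 1, 2; slopes of the chords Δ_i = (y_(i+1) - y_i)/h_i = 2, -11/2.
  1·m_0 + 6·m_1 + 2·m_2 = 6(Δ_1 - Δ_0) = -45
Natural end conditions: m_0 = m_2 = 0.
Solving the tridiagonal system: m_0 = 0, m_1 = -15/2, m_2 = 0.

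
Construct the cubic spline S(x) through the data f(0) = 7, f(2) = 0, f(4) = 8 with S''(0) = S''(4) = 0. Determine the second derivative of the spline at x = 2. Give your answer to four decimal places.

With M_i denoting the second derivative at x_i, h_i = 2, 2, and Δ_i = (y_(i+1) − y_i)/h_i = -7/2, 4:
  2·M_0 + 8·M_1 + 2·M_2 = 6(Δ_1 - Δ_0) = 45
Natural end conditions: M_0 = M_2 = 0.
Solving: M_0 = 0, M_1 = 45/8, M_2 = 0.

5.6250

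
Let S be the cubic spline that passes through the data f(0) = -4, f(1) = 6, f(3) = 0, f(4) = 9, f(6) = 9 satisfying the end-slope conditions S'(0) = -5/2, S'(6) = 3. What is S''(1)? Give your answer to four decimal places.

-30.0753

Let M_i = S''(x_i). Step sizes h_i = 1, 2, 1, 2; slopes of the chords Δ_i = (y_(i+1) - y_i)/h_i = 10, -3, 9, 0.
  1·M_0 + 6·M_1 + 2·M_2 = 6(Δ_1 - Δ_0) = -78
  2·M_1 + 6·M_2 + 1·M_3 = 6(Δ_2 - Δ_1) = 72
  1·M_2 + 6·M_3 + 2·M_4 = 6(Δ_3 - Δ_2) = -54
Clamped end conditions give two more equations: 2h_0·M_0 + h_0·M_1 = 6(Δ_0 - S'(0)) = 75 and h_3·M_3 + 2h_3·M_4 = 6(S'(6) - Δ_3) = 18.
Forward elimination and back-substitution give M_0 = 4886/93, M_1 = -2797/93, M_2 = 2321/93, M_3 = -1636/93, M_4 = 2473/186.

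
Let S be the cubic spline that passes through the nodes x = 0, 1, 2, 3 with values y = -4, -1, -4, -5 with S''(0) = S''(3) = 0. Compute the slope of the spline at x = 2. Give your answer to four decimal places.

Put M_i = S'' at the i-th knot. Here h = (1, 1, 1) and Δ = (3, -3, -1), so the interior equations h_(i-1)·M_(i-1) + 2(h_(i-1)+h_i)·M_i + h_i·M_(i+1) = 6(Δ_i − Δ_(i-1)) read
  1·M_0 + 4·M_1 + 1·M_2 = 6(Δ_1 - Δ_0) = -36
  1·M_1 + 4·M_2 + 1·M_3 = 6(Δ_2 - Δ_1) = 12
Natural end conditions: M_0 = M_3 = 0.
Hence M_0 = 0, M_1 = -52/5, M_2 = 28/5, M_3 = 0.
On [2, 3], S'(x) = b_2 + 2c_2·(x - 2) + 3d_2·(x - 2)² with b_2 = Δ_2 - h_2(2M_2 + M_3)/6 = -43/15, c_2 = M_2/2 = 14/5, d_2 = (M_3 - M_2)/(6h_2) = -14/15. So S'(2) = -43/15.

-2.8667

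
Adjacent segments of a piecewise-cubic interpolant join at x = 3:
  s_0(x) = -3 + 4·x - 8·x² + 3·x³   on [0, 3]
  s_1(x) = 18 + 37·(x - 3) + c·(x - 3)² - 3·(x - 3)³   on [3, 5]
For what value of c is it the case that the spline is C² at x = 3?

s_0''(x) = -16 + 18·x, so s_0''(3) = 38. On the right, s_1''(3) = 2c, so c = 19.

19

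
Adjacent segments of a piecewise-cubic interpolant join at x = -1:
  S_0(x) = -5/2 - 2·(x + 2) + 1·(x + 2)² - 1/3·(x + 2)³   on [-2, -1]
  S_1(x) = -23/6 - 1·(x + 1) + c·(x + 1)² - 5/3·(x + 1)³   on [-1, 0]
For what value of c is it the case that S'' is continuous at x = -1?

S_0''(x) = 2 - 2·(x + 2), so S_0''(-1) = 0. On the right, S_1''(-1) = 2c, so c = 0.

0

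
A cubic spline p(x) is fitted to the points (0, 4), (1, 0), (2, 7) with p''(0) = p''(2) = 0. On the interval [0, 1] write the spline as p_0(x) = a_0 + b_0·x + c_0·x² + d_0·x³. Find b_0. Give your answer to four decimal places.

-6.7500

Put σ_i = p'' at the i-th knot. Here h = (1, 1) and Δ = (-4, 7), so the interior equations h_(i-1)·σ_(i-1) + 2(h_(i-1)+h_i)·σ_i + h_i·σ_(i+1) = 6(Δ_i − Δ_(i-1)) read
  1·σ_0 + 4·σ_1 + 1·σ_2 = 6(Δ_1 - Δ_0) = 66
Natural end conditions: σ_0 = σ_2 = 0.
Solving the tridiagonal system: σ_0 = 0, σ_1 = 33/2, σ_2 = 0.
On [0, 1], with p_0(x) = a_0 + b_0·x + c_0·x² + d_0·x³: c_0 = σ_0/2 = 0, d_0 = (σ_1 - σ_0)/(6h_0) = 11/4, b_0 = Δ_0 - h_0(2σ_0 + σ_1)/6 = -27/4.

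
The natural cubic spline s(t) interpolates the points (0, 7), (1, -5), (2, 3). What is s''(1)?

30

Put σ_i = s'' at the i-th knot. Here h = (1, 1) and Δ = (-12, 8), so the interior equations h_(i-1)·σ_(i-1) + 2(h_(i-1)+h_i)·σ_i + h_i·σ_(i+1) = 6(Δ_i − Δ_(i-1)) read
  1·σ_0 + 4·σ_1 + 1·σ_2 = 6(Δ_1 - Δ_0) = 120
Natural end conditions: σ_0 = σ_2 = 0.
Solving: σ_0 = 0, σ_1 = 30, σ_2 = 0.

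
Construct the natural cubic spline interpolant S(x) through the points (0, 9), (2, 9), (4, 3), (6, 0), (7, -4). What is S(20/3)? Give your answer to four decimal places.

Let M_i = S''(x_i). Step sizes h_i = 2, 2, 2, 1; slopes of the chords Δ_i = (y_(i+1) - y_i)/h_i = 0, -3, -3/2, -4.
  2·M_0 + 8·M_1 + 2·M_2 = 6(Δ_1 - Δ_0) = -18
  2·M_1 + 8·M_2 + 2·M_3 = 6(Δ_2 - Δ_1) = 9
  2·M_2 + 6·M_3 + 1·M_4 = 6(Δ_3 - Δ_2) = -15
Natural end conditions: M_0 = M_4 = 0.
Solving the tridiagonal system: M_0 = 0, M_1 = -120/41, M_2 = 111/41, M_3 = -279/82, M_4 = 0.
On [6, 7], S(x) = 0 - 235/82·(x - 6) - 279/164·(x - 6)² + 93/164·(x - 6)³.
With (x - 6) = 2/3: S(20/3) = -922/369.

-2.4986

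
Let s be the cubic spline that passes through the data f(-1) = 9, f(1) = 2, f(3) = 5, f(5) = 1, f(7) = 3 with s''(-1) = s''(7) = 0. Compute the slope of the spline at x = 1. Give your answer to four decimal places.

With m_i denoting the second derivative at x_i, h_i = 2, 2, 2, 2, and Δ_i = (y_(i+1) − y_i)/h_i = -7/2, 3/2, -2, 1:
  2·m_0 + 8·m_1 + 2·m_2 = 6(Δ_1 - Δ_0) = 30
  2·m_1 + 8·m_2 + 2·m_3 = 6(Δ_2 - Δ_1) = -21
  2·m_2 + 8·m_3 + 2·m_4 = 6(Δ_3 - Δ_2) = 18
Natural end conditions: m_0 = m_4 = 0.
Forward elimination and back-substitution give m_0 = 0, m_1 = 69/14, m_2 = -33/7, m_3 = 24/7, m_4 = 0.
On [1, 3], s'(x) = b_1 + 2c_1·(x - 1) + 3d_1·(x - 1)² with b_1 = Δ_1 - h_1(2m_1 + m_2)/6 = -3/14, c_1 = m_1/2 = 69/28, d_1 = (m_2 - m_1)/(6h_1) = -45/56. So s'(1) = -3/14.

-0.2143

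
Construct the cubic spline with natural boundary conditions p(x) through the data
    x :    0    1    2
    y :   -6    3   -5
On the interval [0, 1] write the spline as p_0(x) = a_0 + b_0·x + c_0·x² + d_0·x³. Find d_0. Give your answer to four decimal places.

-4.2500

Put m_i = p'' at the i-th knot. Here h = (1, 1) and Δ = (9, -8), so the interior equations h_(i-1)·m_(i-1) + 2(h_(i-1)+h_i)·m_i + h_i·m_(i+1) = 6(Δ_i − Δ_(i-1)) read
  1·m_0 + 4·m_1 + 1·m_2 = 6(Δ_1 - Δ_0) = -102
Natural end conditions: m_0 = m_2 = 0.
Forward elimination and back-substitution give m_0 = 0, m_1 = -51/2, m_2 = 0.
On [0, 1], with p_0(x) = a_0 + b_0·x + c_0·x² + d_0·x³: c_0 = m_0/2 = 0, d_0 = (m_1 - m_0)/(6h_0) = -17/4, b_0 = Δ_0 - h_0(2m_0 + m_1)/6 = 53/4.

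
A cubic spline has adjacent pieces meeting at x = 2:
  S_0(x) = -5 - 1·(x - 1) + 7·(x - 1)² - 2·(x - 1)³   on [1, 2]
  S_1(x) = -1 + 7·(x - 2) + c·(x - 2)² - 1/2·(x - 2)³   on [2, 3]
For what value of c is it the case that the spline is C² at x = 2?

S_0''(x) = 14 - 12·(x - 1), so S_0''(2) = 2. On the right, S_1''(2) = 2c, so c = 1.

1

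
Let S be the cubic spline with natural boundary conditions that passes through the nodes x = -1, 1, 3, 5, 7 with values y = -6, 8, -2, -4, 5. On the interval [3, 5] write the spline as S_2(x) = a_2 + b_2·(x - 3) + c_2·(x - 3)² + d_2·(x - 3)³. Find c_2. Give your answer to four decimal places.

Put σ_i = S'' at the i-th knot. Here h = (2, 2, 2, 2) and Δ = (7, -5, -1, 9/2), so the interior equations h_(i-1)·σ_(i-1) + 2(h_(i-1)+h_i)·σ_i + h_i·σ_(i+1) = 6(Δ_i − Δ_(i-1)) read
  2·σ_0 + 8·σ_1 + 2·σ_2 = 6(Δ_1 - Δ_0) = -72
  2·σ_1 + 8·σ_2 + 2·σ_3 = 6(Δ_2 - Δ_1) = 24
  2·σ_2 + 8·σ_3 + 2·σ_4 = 6(Δ_3 - Δ_2) = 33
Natural end conditions: σ_0 = σ_4 = 0.
Solving the tridiagonal system: σ_0 = 0, σ_1 = -1143/112, σ_2 = 135/28, σ_3 = 327/112, σ_4 = 0.
On [3, 5], with S_2(x) = a_2 + b_2·(x - 3) + c_2·(x - 3)² + d_2·(x - 3)³: c_2 = σ_2/2 = 135/56, d_2 = (σ_3 - σ_2)/(6h_2) = -71/448, b_2 = Δ_2 - h_2(2σ_2 + σ_3)/6 = -83/16.

2.4107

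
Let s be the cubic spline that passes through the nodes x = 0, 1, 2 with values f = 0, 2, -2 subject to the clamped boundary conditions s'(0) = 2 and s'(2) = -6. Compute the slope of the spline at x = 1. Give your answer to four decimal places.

With M_i denoting the second derivative at x_i, h_i = 1, 1, and Δ_i = (y_(i+1) − y_i)/h_i = 2, -4:
  1·M_0 + 4·M_1 + 1·M_2 = 6(Δ_1 - Δ_0) = -36
Clamped end conditions give two more equations: 2h_0·M_0 + h_0·M_1 = 6(Δ_0 - s'(0)) = 0 and h_1·M_1 + 2h_1·M_2 = 6(s'(2) - Δ_1) = -12.
Solving: M_0 = 5, M_1 = -10, M_2 = -1.
On [1, 2], s'(x) = b_1 + 2c_1·(x - 1) + 3d_1·(x - 1)² with b_1 = Δ_1 - h_1(2M_1 + M_2)/6 = -1/2, c_1 = M_1/2 = -5, d_1 = (M_2 - M_1)/(6h_1) = 3/2. So s'(1) = -1/2.

-0.5000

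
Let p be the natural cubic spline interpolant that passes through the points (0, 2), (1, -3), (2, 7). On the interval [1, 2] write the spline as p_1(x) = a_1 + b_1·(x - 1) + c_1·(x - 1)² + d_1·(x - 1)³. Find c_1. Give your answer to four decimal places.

Put M_i = p'' at the i-th knot. Here h = (1, 1) and Δ = (-5, 10), so the interior equations h_(i-1)·M_(i-1) + 2(h_(i-1)+h_i)·M_i + h_i·M_(i+1) = 6(Δ_i − Δ_(i-1)) read
  1·M_0 + 4·M_1 + 1·M_2 = 6(Δ_1 - Δ_0) = 90
Natural end conditions: M_0 = M_2 = 0.
Hence M_0 = 0, M_1 = 45/2, M_2 = 0.
On [1, 2], with p_1(x) = a_1 + b_1·(x - 1) + c_1·(x - 1)² + d_1·(x - 1)³: c_1 = M_1/2 = 45/4, d_1 = (M_2 - M_1)/(6h_1) = -15/4, b_1 = Δ_1 - h_1(2M_1 + M_2)/6 = 5/2.

11.2500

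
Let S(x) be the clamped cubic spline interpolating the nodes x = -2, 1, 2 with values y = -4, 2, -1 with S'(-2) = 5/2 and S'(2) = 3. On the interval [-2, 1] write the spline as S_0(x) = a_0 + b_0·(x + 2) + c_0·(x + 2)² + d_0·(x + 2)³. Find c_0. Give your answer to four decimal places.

1.6875

Let M_i = S''(x_i). Step sizes h_i = 3, 1; slopes of the chords Δ_i = (y_(i+1) - y_i)/h_i = 2, -3.
  3·M_0 + 8·M_1 + 1·M_2 = 6(Δ_1 - Δ_0) = -30
Clamped end conditions give two more equations: 2h_0·M_0 + h_0·M_1 = 6(Δ_0 - S'(-2)) = -3 and h_1·M_1 + 2h_1·M_2 = 6(S'(2) - Δ_1) = 36.
Hence M_0 = 27/8, M_1 = -31/4, M_2 = 175/8.
On [-2, 1], with S_0(x) = a_0 + b_0·(x + 2) + c_0·(x + 2)² + d_0·(x + 2)³: c_0 = M_0/2 = 27/16, d_0 = (M_1 - M_0)/(6h_0) = -89/144, b_0 = Δ_0 - h_0(2M_0 + M_1)/6 = 5/2.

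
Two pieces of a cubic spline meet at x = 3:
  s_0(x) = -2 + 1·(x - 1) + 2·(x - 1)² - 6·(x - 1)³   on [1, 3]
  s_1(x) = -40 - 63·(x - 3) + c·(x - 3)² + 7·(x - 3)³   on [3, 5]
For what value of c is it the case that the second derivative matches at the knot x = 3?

s_0''(x) = 4 - 36·(x - 1), so s_0''(3) = -68. On the right, s_1''(3) = 2c, so c = -34.

-34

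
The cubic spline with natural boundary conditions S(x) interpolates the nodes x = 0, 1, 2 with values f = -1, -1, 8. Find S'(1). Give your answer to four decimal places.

4.5000

Put m_i = S'' at the i-th knot. Here h = (1, 1) and Δ = (0, 9), so the interior equations h_(i-1)·m_(i-1) + 2(h_(i-1)+h_i)·m_i + h_i·m_(i+1) = 6(Δ_i − Δ_(i-1)) read
  1·m_0 + 4·m_1 + 1·m_2 = 6(Δ_1 - Δ_0) = 54
Natural end conditions: m_0 = m_2 = 0.
Solving the tridiagonal system: m_0 = 0, m_1 = 27/2, m_2 = 0.
On [1, 2], S'(x) = b_1 + 2c_1·(x - 1) + 3d_1·(x - 1)² with b_1 = Δ_1 - h_1(2m_1 + m_2)/6 = 9/2, c_1 = m_1/2 = 27/4, d_1 = (m_2 - m_1)/(6h_1) = -9/4. So S'(1) = 9/2.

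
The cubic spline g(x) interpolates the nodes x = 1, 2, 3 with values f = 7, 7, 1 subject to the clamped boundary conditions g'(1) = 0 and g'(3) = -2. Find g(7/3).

Write M_i for g''(x_i). With h_i = 1, 1 and divided differences Δ_i = 0, -6, the continuity of g' gives the tridiagonal system
  1·M_0 + 4·M_1 + 1·M_2 = 6(Δ_1 - Δ_0) = -36
Clamped end conditions give two more equations: 2h_0·M_0 + h_0·M_1 = 6(Δ_0 - g'(1)) = 0 and h_1·M_1 + 2h_1·M_2 = 6(g'(3) - Δ_1) = 24.
Forward elimination and back-substitution give M_0 = 8, M_1 = -16, M_2 = 20.
On [2, 3], g(x) = 7 - 4·(x - 2) - 8·(x - 2)² + 6·(x - 2)³.
With (x - 2) = 1/3: g(7/3) = 5.

5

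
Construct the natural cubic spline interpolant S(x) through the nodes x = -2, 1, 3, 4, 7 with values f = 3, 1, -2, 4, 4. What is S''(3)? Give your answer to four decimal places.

9.2237

Put M_i = S'' at the i-th knot. Here h = (3, 2, 1, 3) and Δ = (-2/3, -3/2, 6, 0), so the interior equations h_(i-1)·M_(i-1) + 2(h_(i-1)+h_i)·M_i + h_i·M_(i+1) = 6(Δ_i − Δ_(i-1)) read
  3·M_0 + 10·M_1 + 2·M_2 = 6(Δ_1 - Δ_0) = -5
  2·M_1 + 6·M_2 + 1·M_3 = 6(Δ_2 - Δ_1) = 45
  1·M_2 + 8·M_3 + 3·M_4 = 6(Δ_3 - Δ_2) = -36
Natural end conditions: M_0 = M_4 = 0.
Solving the tridiagonal system: M_0 = 0, M_1 = -1027/438, M_2 = 2020/219, M_3 = -1238/219, M_4 = 0.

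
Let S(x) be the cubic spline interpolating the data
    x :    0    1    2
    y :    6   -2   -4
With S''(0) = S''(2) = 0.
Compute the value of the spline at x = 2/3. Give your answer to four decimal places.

Let M_i = S''(x_i). Step sizes h_i = 1, 1; slopes of the chords Δ_i = (y_(i+1) - y_i)/h_i = -8, -2.
  1·M_0 + 4·M_1 + 1·M_2 = 6(Δ_1 - Δ_0) = 36
Natural end conditions: M_0 = M_2 = 0.
Solving: M_0 = 0, M_1 = 9, M_2 = 0.
On [0, 1], S(x) = 6 - 19/2·x + 0·x² + 3/2·x³.
With x = 2/3: S(2/3) = 1/9.

0.1111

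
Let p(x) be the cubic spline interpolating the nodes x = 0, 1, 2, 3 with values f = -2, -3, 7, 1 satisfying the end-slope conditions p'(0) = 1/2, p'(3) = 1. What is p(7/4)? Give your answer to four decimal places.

Put M_i = p'' at the i-th knot. Here h = (1, 1, 1) and Δ = (-1, 10, -6), so the interior equations h_(i-1)·M_(i-1) + 2(h_(i-1)+h_i)·M_i + h_i·M_(i+1) = 6(Δ_i − Δ_(i-1)) read
  1·M_0 + 4·M_1 + 1·M_2 = 6(Δ_1 - Δ_0) = 66
  1·M_1 + 4·M_2 + 1·M_3 = 6(Δ_2 - Δ_1) = -96
Clamped end conditions give two more equations: 2h_0·M_0 + h_0·M_1 = 6(Δ_0 - p'(0)) = -9 and h_2·M_2 + 2h_2·M_3 = 6(p'(3) - Δ_2) = 42.
Hence M_0 = -62/3, M_1 = 97/3, M_2 = -128/3, M_3 = 127/3.
On [1, 2], p(x) = -3 + 19/3·(x - 1) + 97/6·(x - 1)² - 25/2·(x - 1)³.
With (x - 1) = 3/4: p(7/4) = 713/128.

5.5703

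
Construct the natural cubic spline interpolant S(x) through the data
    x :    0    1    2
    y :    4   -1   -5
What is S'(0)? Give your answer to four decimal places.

Write M_i for S''(x_i). With h_i = 1, 1 and divided differences Δ_i = -5, -4, the continuity of S' gives the tridiagonal system
  1·M_0 + 4·M_1 + 1·M_2 = 6(Δ_1 - Δ_0) = 6
Natural end conditions: M_0 = M_2 = 0.
Solving: M_0 = 0, M_1 = 3/2, M_2 = 0.
On [0, 1], S'(x) = b_0 + 2c_0·x + 3d_0·x² with b_0 = Δ_0 - h_0(2M_0 + M_1)/6 = -21/4, c_0 = M_0/2 = 0, d_0 = (M_1 - M_0)/(6h_0) = 1/4. So S'(0) = -21/4.

-5.2500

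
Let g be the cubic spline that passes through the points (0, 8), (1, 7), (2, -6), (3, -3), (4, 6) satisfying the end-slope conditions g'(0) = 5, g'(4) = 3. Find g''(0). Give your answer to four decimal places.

Put M_i = g'' at the i-th knot. Here h = (1, 1, 1, 1) and Δ = (-1, -13, 3, 9), so the interior equations h_(i-1)·M_(i-1) + 2(h_(i-1)+h_i)·M_i + h_i·M_(i+1) = 6(Δ_i − Δ_(i-1)) read
  1·M_0 + 4·M_1 + 1·M_2 = 6(Δ_1 - Δ_0) = -72
  1·M_1 + 4·M_2 + 1·M_3 = 6(Δ_2 - Δ_1) = 96
  1·M_2 + 4·M_3 + 1·M_4 = 6(Δ_3 - Δ_2) = 36
Clamped end conditions give two more equations: 2h_0·M_0 + h_0·M_1 = 6(Δ_0 - g'(0)) = -36 and h_3·M_3 + 2h_3·M_4 = 6(g'(4) - Δ_3) = -36.
Solving: M_0 = -44/7, M_1 = -164/7, M_2 = 28, M_3 = 52/7, M_4 = -152/7.

-6.2857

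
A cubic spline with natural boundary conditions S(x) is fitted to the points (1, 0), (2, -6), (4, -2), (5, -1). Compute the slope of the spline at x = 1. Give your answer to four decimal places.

-7.5625

Let m_i = S''(x_i). Step sizes h_i = 1, 2, 1; slopes of the chords Δ_i = (y_(i+1) - y_i)/h_i = -6, 2, 1.
  1·m_0 + 6·m_1 + 2·m_2 = 6(Δ_1 - Δ_0) = 48
  2·m_1 + 6·m_2 + 1·m_3 = 6(Δ_2 - Δ_1) = -6
Natural end conditions: m_0 = m_3 = 0.
Solving: m_0 = 0, m_1 = 75/8, m_2 = -33/8, m_3 = 0.
On [1, 2], S'(x) = b_0 + 2c_0·(x - 1) + 3d_0·(x - 1)² with b_0 = Δ_0 - h_0(2m_0 + m_1)/6 = -121/16, c_0 = m_0/2 = 0, d_0 = (m_1 - m_0)/(6h_0) = 25/16. So S'(1) = -121/16.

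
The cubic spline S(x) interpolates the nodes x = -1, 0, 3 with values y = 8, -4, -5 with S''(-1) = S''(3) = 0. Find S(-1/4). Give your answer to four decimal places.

-1.4785

Put m_i = S'' at the i-th knot. Here h = (1, 3) and Δ = (-12, -1/3), so the interior equations h_(i-1)·m_(i-1) + 2(h_(i-1)+h_i)·m_i + h_i·m_(i+1) = 6(Δ_i − Δ_(i-1)) read
  1·m_0 + 8·m_1 + 3·m_2 = 6(Δ_1 - Δ_0) = 70
Natural end conditions: m_0 = m_2 = 0.
Solving: m_0 = 0, m_1 = 35/4, m_2 = 0.
On [-1, 0], S(x) = 8 - 323/24·(x + 1) + 0·(x + 1)² + 35/24·(x + 1)³.
With (x + 1) = 3/4: S(-1/4) = -757/512.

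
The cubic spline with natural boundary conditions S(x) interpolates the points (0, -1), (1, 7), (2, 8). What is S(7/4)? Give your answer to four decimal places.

Let m_i = S''(x_i). Step sizes h_i = 1, 1; slopes of the chords Δ_i = (y_(i+1) - y_i)/h_i = 8, 1.
  1·m_0 + 4·m_1 + 1·m_2 = 6(Δ_1 - Δ_0) = -42
Natural end conditions: m_0 = m_2 = 0.
Hence m_0 = 0, m_1 = -21/2, m_2 = 0.
On [1, 2], S(x) = 7 + 9/2·(x - 1) - 21/4·(x - 1)² + 7/4·(x - 1)³.
With (x - 1) = 3/4: S(7/4) = 2089/256.

8.1602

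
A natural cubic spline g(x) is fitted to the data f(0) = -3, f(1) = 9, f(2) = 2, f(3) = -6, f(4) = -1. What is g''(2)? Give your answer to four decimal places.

0.8571

Put m_i = g'' at the i-th knot. Here h = (1, 1, 1, 1) and Δ = (12, -7, -8, 5), so the interior equations h_(i-1)·m_(i-1) + 2(h_(i-1)+h_i)·m_i + h_i·m_(i+1) = 6(Δ_i − Δ_(i-1)) read
  1·m_0 + 4·m_1 + 1·m_2 = 6(Δ_1 - Δ_0) = -114
  1·m_1 + 4·m_2 + 1·m_3 = 6(Δ_2 - Δ_1) = -6
  1·m_2 + 4·m_3 + 1·m_4 = 6(Δ_3 - Δ_2) = 78
Natural end conditions: m_0 = m_4 = 0.
Solving the tridiagonal system: m_0 = 0, m_1 = -201/7, m_2 = 6/7, m_3 = 135/7, m_4 = 0.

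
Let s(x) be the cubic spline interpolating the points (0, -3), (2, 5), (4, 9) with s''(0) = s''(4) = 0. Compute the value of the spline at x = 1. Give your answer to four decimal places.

1.3750

Put m_i = s'' at the i-th knot. Here h = (2, 2) and Δ = (4, 2), so the interior equations h_(i-1)·m_(i-1) + 2(h_(i-1)+h_i)·m_i + h_i·m_(i+1) = 6(Δ_i − Δ_(i-1)) read
  2·m_0 + 8·m_1 + 2·m_2 = 6(Δ_1 - Δ_0) = -12
Natural end conditions: m_0 = m_2 = 0.
Forward elimination and back-substitution give m_0 = 0, m_1 = -3/2, m_2 = 0.
On [0, 2], s(x) = -3 + 9/2·x + 0·x² - 1/8·x³.
With x = 1: s(1) = 11/8.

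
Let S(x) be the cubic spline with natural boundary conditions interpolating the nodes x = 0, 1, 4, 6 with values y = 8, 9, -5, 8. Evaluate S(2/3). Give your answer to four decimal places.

9.1370

Let σ_i = S''(x_i). Step sizes h_i = 1, 3, 2; slopes of the chords Δ_i = (y_(i+1) - y_i)/h_i = 1, -14/3, 13/2.
  1·σ_0 + 8·σ_1 + 3·σ_2 = 6(Δ_1 - Δ_0) = -34
  3·σ_1 + 10·σ_2 + 2·σ_3 = 6(Δ_2 - Δ_1) = 67
Natural end conditions: σ_0 = σ_3 = 0.
Solving the tridiagonal system: σ_0 = 0, σ_1 = -541/71, σ_2 = 638/71, σ_3 = 0.
On [0, 1], S(x) = 8 + 967/426·x + 0·x² - 541/426·x³.
With x = 2/3: S(2/3) = 52547/5751.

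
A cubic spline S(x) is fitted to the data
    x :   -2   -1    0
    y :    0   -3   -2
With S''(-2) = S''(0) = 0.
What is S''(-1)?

Let σ_i = S''(x_i). Step sizes h_i = 1, 1; slopes of the chords Δ_i = (y_(i+1) - y_i)/h_i = -3, 1.
  1·σ_0 + 4·σ_1 + 1·σ_2 = 6(Δ_1 - Δ_0) = 24
Natural end conditions: σ_0 = σ_2 = 0.
Hence σ_0 = 0, σ_1 = 6, σ_2 = 0.

6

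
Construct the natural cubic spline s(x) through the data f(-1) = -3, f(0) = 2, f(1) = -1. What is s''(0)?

-12

Put M_i = s'' at the i-th knot. Here h = (1, 1) and Δ = (5, -3), so the interior equations h_(i-1)·M_(i-1) + 2(h_(i-1)+h_i)·M_i + h_i·M_(i+1) = 6(Δ_i − Δ_(i-1)) read
  1·M_0 + 4·M_1 + 1·M_2 = 6(Δ_1 - Δ_0) = -48
Natural end conditions: M_0 = M_2 = 0.
Hence M_0 = 0, M_1 = -12, M_2 = 0.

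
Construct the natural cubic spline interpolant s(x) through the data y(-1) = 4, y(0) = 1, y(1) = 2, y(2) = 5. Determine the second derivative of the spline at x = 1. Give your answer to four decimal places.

1.6000

Let σ_i = s''(x_i). Step sizes h_i = 1, 1, 1; slopes of the chords Δ_i = (y_(i+1) - y_i)/h_i = -3, 1, 3.
  1·σ_0 + 4·σ_1 + 1·σ_2 = 6(Δ_1 - Δ_0) = 24
  1·σ_1 + 4·σ_2 + 1·σ_3 = 6(Δ_2 - Δ_1) = 12
Natural end conditions: σ_0 = σ_3 = 0.
Solving: σ_0 = 0, σ_1 = 28/5, σ_2 = 8/5, σ_3 = 0.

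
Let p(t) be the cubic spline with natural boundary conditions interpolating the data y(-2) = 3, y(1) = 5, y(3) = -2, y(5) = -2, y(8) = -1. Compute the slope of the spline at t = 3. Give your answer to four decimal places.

-2.2000

With σ_i denoting the second derivative at x_i, h_i = 3, 2, 2, 3, and Δ_i = (y_(i+1) − y_i)/h_i = 2/3, -7/2, 0, 1/3:
  3·σ_0 + 10·σ_1 + 2·σ_2 = 6(Δ_1 - Δ_0) = -25
  2·σ_1 + 8·σ_2 + 2·σ_3 = 6(Δ_2 - Δ_1) = 21
  2·σ_2 + 10·σ_3 + 3·σ_4 = 6(Δ_3 - Δ_2) = 2
Natural end conditions: σ_0 = σ_4 = 0.
Hence σ_0 = 0, σ_1 = -289/90, σ_2 = 32/9, σ_3 = -23/45, σ_4 = 0.
On [3, 5], p'(t) = b_2 + 2c_2·(t - 3) + 3d_2·(t - 3)² with b_2 = Δ_2 - h_2(2σ_2 + σ_3)/6 = -11/5, c_2 = σ_2/2 = 16/9, d_2 = (σ_3 - σ_2)/(6h_2) = -61/180. So p'(3) = -11/5.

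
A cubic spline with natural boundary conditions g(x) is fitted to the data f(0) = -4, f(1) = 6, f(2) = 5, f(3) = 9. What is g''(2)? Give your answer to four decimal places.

Put M_i = g'' at the i-th knot. Here h = (1, 1, 1) and Δ = (10, -1, 4), so the interior equations h_(i-1)·M_(i-1) + 2(h_(i-1)+h_i)·M_i + h_i·M_(i+1) = 6(Δ_i − Δ_(i-1)) read
  1·M_0 + 4·M_1 + 1·M_2 = 6(Δ_1 - Δ_0) = -66
  1·M_1 + 4·M_2 + 1·M_3 = 6(Δ_2 - Δ_1) = 30
Natural end conditions: M_0 = M_3 = 0.
Hence M_0 = 0, M_1 = -98/5, M_2 = 62/5, M_3 = 0.

12.4000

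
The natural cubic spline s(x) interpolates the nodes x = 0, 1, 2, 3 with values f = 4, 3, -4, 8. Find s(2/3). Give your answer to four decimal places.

Let M_i = s''(x_i). Step sizes h_i = 1, 1, 1; slopes of the chords Δ_i = (y_(i+1) - y_i)/h_i = -1, -7, 12.
  1·M_0 + 4·M_1 + 1·M_2 = 6(Δ_1 - Δ_0) = -36
  1·M_1 + 4·M_2 + 1·M_3 = 6(Δ_2 - Δ_1) = 114
Natural end conditions: M_0 = M_3 = 0.
Solving the tridiagonal system: M_0 = 0, M_1 = -86/5, M_2 = 164/5, M_3 = 0.
On [0, 1], s(x) = 4 + 28/15·x + 0·x² - 43/15·x³.
With x = 2/3: s(2/3) = 356/81.

4.3951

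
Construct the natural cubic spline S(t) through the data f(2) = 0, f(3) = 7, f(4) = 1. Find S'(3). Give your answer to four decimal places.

With M_i denoting the second derivative at x_i, h_i = 1, 1, and Δ_i = (y_(i+1) − y_i)/h_i = 7, -6:
  1·M_0 + 4·M_1 + 1·M_2 = 6(Δ_1 - Δ_0) = -78
Natural end conditions: M_0 = M_2 = 0.
Hence M_0 = 0, M_1 = -39/2, M_2 = 0.
On [3, 4], S'(t) = b_1 + 2c_1·(t - 3) + 3d_1·(t - 3)² with b_1 = Δ_1 - h_1(2M_1 + M_2)/6 = 1/2, c_1 = M_1/2 = -39/4, d_1 = (M_2 - M_1)/(6h_1) = 13/4. So S'(3) = 1/2.

0.5000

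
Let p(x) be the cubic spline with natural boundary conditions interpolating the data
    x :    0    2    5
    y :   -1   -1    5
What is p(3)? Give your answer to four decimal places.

0.3333

Write σ_i for p''(x_i). With h_i = 2, 3 and divided differences Δ_i = 0, 2, the continuity of p' gives the tridiagonal system
  2·σ_0 + 10·σ_1 + 3·σ_2 = 6(Δ_1 - Δ_0) = 12
Natural end conditions: σ_0 = σ_2 = 0.
Solving: σ_0 = 0, σ_1 = 6/5, σ_2 = 0.
On [2, 5], p(x) = -1 + 4/5·(x - 2) + 3/5·(x - 2)² - 1/15·(x - 2)³.
With (x - 2) = 1: p(3) = 1/3.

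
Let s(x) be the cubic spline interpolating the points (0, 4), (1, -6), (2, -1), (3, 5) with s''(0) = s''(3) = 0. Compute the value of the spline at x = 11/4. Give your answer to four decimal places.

3.6719

Let m_i = s''(x_i). Step sizes h_i = 1, 1, 1; slopes of the chords Δ_i = (y_(i+1) - y_i)/h_i = -10, 5, 6.
  1·m_0 + 4·m_1 + 1·m_2 = 6(Δ_1 - Δ_0) = 90
  1·m_1 + 4·m_2 + 1·m_3 = 6(Δ_2 - Δ_1) = 6
Natural end conditions: m_0 = m_3 = 0.
Solving the tridiagonal system: m_0 = 0, m_1 = 118/5, m_2 = -22/5, m_3 = 0.
On [2, 3], s(x) = -1 + 112/15·(x - 2) - 11/5·(x - 2)² + 11/15·(x - 2)³.
With (x - 2) = 3/4: s(11/4) = 235/64.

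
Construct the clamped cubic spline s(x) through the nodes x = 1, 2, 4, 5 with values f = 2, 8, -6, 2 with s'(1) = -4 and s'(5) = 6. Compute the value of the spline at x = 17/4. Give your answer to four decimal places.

-4.7621

Write M_i for s''(x_i). With h_i = 1, 2, 1 and divided differences Δ_i = 6, -7, 8, the continuity of s' gives the tridiagonal system
  1·M_0 + 6·M_1 + 2·M_2 = 6(Δ_1 - Δ_0) = -78
  2·M_1 + 6·M_2 + 1·M_3 = 6(Δ_2 - Δ_1) = 90
Clamped end conditions give two more equations: 2h_0·M_0 + h_0·M_1 = 6(Δ_0 - s'(1)) = 60 and h_2·M_2 + 2h_2·M_3 = 6(s'(5) - Δ_2) = -12.
Solving the tridiagonal system: M_0 = 1574/35, M_1 = -1048/35, M_2 = 992/35, M_3 = -706/35.
On [4, 5], s(x) = -6 + 67/35·(x - 4) + 496/35·(x - 4)² - 283/35·(x - 4)³.
With (x - 4) = 1/4: s(17/4) = -10667/2240.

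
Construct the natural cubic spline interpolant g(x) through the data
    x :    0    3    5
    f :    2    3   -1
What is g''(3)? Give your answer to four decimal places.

With M_i denoting the second derivative at x_i, h_i = 3, 2, and Δ_i = (y_(i+1) − y_i)/h_i = 1/3, -2:
  3·M_0 + 10·M_1 + 2·M_2 = 6(Δ_1 - Δ_0) = -14
Natural end conditions: M_0 = M_2 = 0.
Hence M_0 = 0, M_1 = -7/5, M_2 = 0.

-1.4000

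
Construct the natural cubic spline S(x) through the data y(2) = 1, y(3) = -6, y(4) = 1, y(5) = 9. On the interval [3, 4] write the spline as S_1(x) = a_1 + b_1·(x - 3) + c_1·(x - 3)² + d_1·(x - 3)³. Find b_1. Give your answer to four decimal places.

0.3333

Let σ_i = S''(x_i). Step sizes h_i = 1, 1, 1; slopes of the chords Δ_i = (y_(i+1) - y_i)/h_i = -7, 7, 8.
  1·σ_0 + 4·σ_1 + 1·σ_2 = 6(Δ_1 - Δ_0) = 84
  1·σ_1 + 4·σ_2 + 1·σ_3 = 6(Δ_2 - Δ_1) = 6
Natural end conditions: σ_0 = σ_3 = 0.
Solving the tridiagonal system: σ_0 = 0, σ_1 = 22, σ_2 = -4, σ_3 = 0.
On [3, 4], with S_1(x) = a_1 + b_1·(x - 3) + c_1·(x - 3)² + d_1·(x - 3)³: c_1 = σ_1/2 = 11, d_1 = (σ_2 - σ_1)/(6h_1) = -13/3, b_1 = Δ_1 - h_1(2σ_1 + σ_2)/6 = 1/3.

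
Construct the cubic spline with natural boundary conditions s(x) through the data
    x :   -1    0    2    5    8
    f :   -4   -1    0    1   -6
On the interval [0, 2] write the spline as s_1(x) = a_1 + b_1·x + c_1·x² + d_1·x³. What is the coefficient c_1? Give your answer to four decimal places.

With m_i denoting the second derivative at x_i, h_i = 1, 2, 3, 3, and Δ_i = (y_(i+1) − y_i)/h_i = 3, 1/2, 1/3, -7/3:
  1·m_0 + 6·m_1 + 2·m_2 = 6(Δ_1 - Δ_0) = -15
  2·m_1 + 10·m_2 + 3·m_3 = 6(Δ_2 - Δ_1) = -1
  3·m_2 + 12·m_3 + 3·m_4 = 6(Δ_3 - Δ_2) = -16
Natural end conditions: m_0 = m_4 = 0.
Forward elimination and back-substitution give m_0 = 0, m_1 = -579/206, m_2 = 96/103, m_3 = -484/309, m_4 = 0.
On [0, 2], with s_1(x) = a_1 + b_1·x + c_1·x² + d_1·x³: c_1 = m_1/2 = -579/412, d_1 = (m_2 - m_1)/(6h_1) = 257/824, b_1 = Δ_1 - h_1(2m_1 + m_2)/6 = 425/206.

-1.4053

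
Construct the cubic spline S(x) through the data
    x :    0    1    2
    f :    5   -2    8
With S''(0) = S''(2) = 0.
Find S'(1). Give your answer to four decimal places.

Write m_i for S''(x_i). With h_i = 1, 1 and divided differences Δ_i = -7, 10, the continuity of S' gives the tridiagonal system
  1·m_0 + 4·m_1 + 1·m_2 = 6(Δ_1 - Δ_0) = 102
Natural end conditions: m_0 = m_2 = 0.
Hence m_0 = 0, m_1 = 51/2, m_2 = 0.
On [1, 2], S'(x) = b_1 + 2c_1·(x - 1) + 3d_1·(x - 1)² with b_1 = Δ_1 - h_1(2m_1 + m_2)/6 = 3/2, c_1 = m_1/2 = 51/4, d_1 = (m_2 - m_1)/(6h_1) = -17/4. So S'(1) = 3/2.

1.5000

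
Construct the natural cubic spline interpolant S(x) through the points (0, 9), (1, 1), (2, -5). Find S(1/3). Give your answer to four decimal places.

Write M_i for S''(x_i). With h_i = 1, 1 and divided differences Δ_i = -8, -6, the continuity of S' gives the tridiagonal system
  1·M_0 + 4·M_1 + 1·M_2 = 6(Δ_1 - Δ_0) = 12
Natural end conditions: M_0 = M_2 = 0.
Hence M_0 = 0, M_1 = 3, M_2 = 0.
On [0, 1], S(x) = 9 - 17/2·x + 0·x² + 1/2·x³.
With x = 1/3: S(1/3) = 167/27.

6.1852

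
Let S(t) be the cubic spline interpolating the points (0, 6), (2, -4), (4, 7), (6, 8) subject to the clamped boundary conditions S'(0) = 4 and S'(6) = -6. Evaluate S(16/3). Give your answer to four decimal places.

10.4914

Write M_i for S''(x_i). With h_i = 2, 2, 2 and divided differences Δ_i = -5, 11/2, 1/2, the continuity of S' gives the tridiagonal system
  2·M_0 + 8·M_1 + 2·M_2 = 6(Δ_1 - Δ_0) = 63
  2·M_1 + 8·M_2 + 2·M_3 = 6(Δ_2 - Δ_1) = -30
Clamped end conditions give two more equations: 2h_0·M_0 + h_0·M_1 = 6(Δ_0 - S'(0)) = -54 and h_2·M_2 + 2h_2·M_3 = 6(S'(6) - Δ_2) = -39.
Solving the tridiagonal system: M_0 = -311/15, M_1 = 217/15, M_2 = -169/30, M_3 = -104/15.
On [4, 6], S(t) = 7 + 197/30·(t - 4) - 169/60·(t - 4)² - 13/120·(t - 4)³.
With (t - 4) = 4/3: S(16/3) = 4249/405.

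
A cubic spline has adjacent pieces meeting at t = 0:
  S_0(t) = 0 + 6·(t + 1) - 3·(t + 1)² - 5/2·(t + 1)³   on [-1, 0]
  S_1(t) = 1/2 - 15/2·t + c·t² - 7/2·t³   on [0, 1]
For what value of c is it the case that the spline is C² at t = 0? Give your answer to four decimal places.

S_0''(t) = -6 - 15·(t + 1), so S_0''(0) = -21. On the right, S_1''(0) = 2c, so c = -21/2.

-10.5000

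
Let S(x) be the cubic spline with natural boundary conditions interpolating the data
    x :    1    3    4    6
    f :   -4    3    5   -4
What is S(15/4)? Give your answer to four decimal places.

Let M_i = S''(x_i). Step sizes h_i = 2, 1, 2; slopes of the chords Δ_i = (y_(i+1) - y_i)/h_i = 7/2, 2, -9/2.
  2·M_0 + 6·M_1 + 1·M_2 = 6(Δ_1 - Δ_0) = -9
  1·M_1 + 6·M_2 + 2·M_3 = 6(Δ_2 - Δ_1) = -39
Natural end conditions: M_0 = M_3 = 0.
Solving the tridiagonal system: M_0 = 0, M_1 = -3/7, M_2 = -45/7, M_3 = 0.
On [3, 4], S(x) = 3 + 45/14·(x - 3) - 3/14·(x - 3)² - 1·(x - 3)³.
With (x - 3) = 3/4: S(15/4) = 2181/448.

4.8683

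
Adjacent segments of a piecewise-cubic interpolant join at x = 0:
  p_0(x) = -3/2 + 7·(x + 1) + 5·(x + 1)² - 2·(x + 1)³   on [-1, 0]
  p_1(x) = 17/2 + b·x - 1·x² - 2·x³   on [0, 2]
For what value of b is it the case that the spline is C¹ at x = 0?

11

p_0'(x) = 7 + 10·(x + 1) - 6·(x + 1)², so p_0'(0) = 11. On the right, p_1'(0) = b, so b = 11.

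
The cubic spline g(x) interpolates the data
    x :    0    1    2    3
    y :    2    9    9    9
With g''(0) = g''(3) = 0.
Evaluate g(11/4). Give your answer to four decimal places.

8.8906

Put M_i = g'' at the i-th knot. Here h = (1, 1, 1) and Δ = (7, 0, 0), so the interior equations h_(i-1)·M_(i-1) + 2(h_(i-1)+h_i)·M_i + h_i·M_(i+1) = 6(Δ_i − Δ_(i-1)) read
  1·M_0 + 4·M_1 + 1·M_2 = 6(Δ_1 - Δ_0) = -42
  1·M_1 + 4·M_2 + 1·M_3 = 6(Δ_2 - Δ_1) = 0
Natural end conditions: M_0 = M_3 = 0.
Solving: M_0 = 0, M_1 = -56/5, M_2 = 14/5, M_3 = 0.
On [2, 3], g(x) = 9 - 14/15·(x - 2) + 7/5·(x - 2)² - 7/15·(x - 2)³.
With (x - 2) = 3/4: g(11/4) = 569/64.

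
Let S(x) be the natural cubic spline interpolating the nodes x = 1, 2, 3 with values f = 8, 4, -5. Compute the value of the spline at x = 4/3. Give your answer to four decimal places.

Write σ_i for S''(x_i). With h_i = 1, 1 and divided differences Δ_i = -4, -9, the continuity of S' gives the tridiagonal system
  1·σ_0 + 4·σ_1 + 1·σ_2 = 6(Δ_1 - Δ_0) = -30
Natural end conditions: σ_0 = σ_2 = 0.
Forward elimination and back-substitution give σ_0 = 0, σ_1 = -15/2, σ_2 = 0.
On [1, 2], S(x) = 8 - 11/4·(x - 1) + 0·(x - 1)² - 5/4·(x - 1)³.
With (x - 1) = 1/3: S(4/3) = 190/27.

7.0370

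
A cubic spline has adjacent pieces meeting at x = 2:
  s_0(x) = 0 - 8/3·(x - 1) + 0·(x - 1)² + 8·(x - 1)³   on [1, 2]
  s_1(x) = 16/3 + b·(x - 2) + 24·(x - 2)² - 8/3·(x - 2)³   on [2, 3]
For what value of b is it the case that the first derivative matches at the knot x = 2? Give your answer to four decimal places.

21.3333

s_0'(x) = -8/3 + 0·(x - 1) + 24·(x - 1)², so s_0'(2) = 64/3. On the right, s_1'(2) = b, so b = 64/3.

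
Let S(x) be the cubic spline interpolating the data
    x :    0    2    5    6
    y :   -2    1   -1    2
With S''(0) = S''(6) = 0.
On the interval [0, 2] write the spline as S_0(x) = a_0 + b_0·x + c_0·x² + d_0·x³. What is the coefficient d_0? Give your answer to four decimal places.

Write m_i for S''(x_i). With h_i = 2, 3, 1 and divided differences Δ_i = 3/2, -2/3, 3, the continuity of S' gives the tridiagonal system
  2·m_0 + 10·m_1 + 3·m_2 = 6(Δ_1 - Δ_0) = -13
  3·m_1 + 8·m_2 + 1·m_3 = 6(Δ_2 - Δ_1) = 22
Natural end conditions: m_0 = m_3 = 0.
Solving: m_0 = 0, m_1 = -170/71, m_2 = 259/71, m_3 = 0.
On [0, 2], with S_0(x) = a_0 + b_0·x + c_0·x² + d_0·x³: c_0 = m_0/2 = 0, d_0 = (m_1 - m_0)/(6h_0) = -85/426, b_0 = Δ_0 - h_0(2m_0 + m_1)/6 = 979/426.

-0.1995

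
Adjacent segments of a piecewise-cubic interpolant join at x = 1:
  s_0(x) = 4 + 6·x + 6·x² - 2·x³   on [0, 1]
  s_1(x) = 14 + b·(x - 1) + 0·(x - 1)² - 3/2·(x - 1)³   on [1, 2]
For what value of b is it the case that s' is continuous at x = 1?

s_0'(x) = 6 + 12·x - 6·x², so s_0'(1) = 12. On the right, s_1'(1) = b, so b = 12.

12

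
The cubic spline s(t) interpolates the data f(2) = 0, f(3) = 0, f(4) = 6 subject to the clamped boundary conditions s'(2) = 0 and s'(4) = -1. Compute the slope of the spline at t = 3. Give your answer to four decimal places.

With m_i denoting the second derivative at x_i, h_i = 1, 1, and Δ_i = (y_(i+1) − y_i)/h_i = 0, 6:
  1·m_0 + 4·m_1 + 1·m_2 = 6(Δ_1 - Δ_0) = 36
Clamped end conditions give two more equations: 2h_0·m_0 + h_0·m_1 = 6(Δ_0 - s'(2)) = 0 and h_1·m_1 + 2h_1·m_2 = 6(s'(4) - Δ_1) = -42.
Solving the tridiagonal system: m_0 = -19/2, m_1 = 19, m_2 = -61/2.
On [3, 4], s'(t) = b_1 + 2c_1·(t - 3) + 3d_1·(t - 3)² with b_1 = Δ_1 - h_1(2m_1 + m_2)/6 = 19/4, c_1 = m_1/2 = 19/2, d_1 = (m_2 - m_1)/(6h_1) = -33/4. So s'(3) = 19/4.

4.7500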